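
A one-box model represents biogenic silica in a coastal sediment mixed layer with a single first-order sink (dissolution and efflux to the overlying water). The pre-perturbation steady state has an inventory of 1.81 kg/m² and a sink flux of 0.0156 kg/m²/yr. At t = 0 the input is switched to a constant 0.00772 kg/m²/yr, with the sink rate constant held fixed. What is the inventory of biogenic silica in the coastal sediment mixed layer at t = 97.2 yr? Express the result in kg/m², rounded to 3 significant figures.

1.29 kg/m²

The sink rate constant is k = F₀/M₀ = 0.0156/1.81 = 0.008619 yr⁻¹.
Solving dM/dt = F₁ − kM with M(0) = M₀ gives M(t) = F₁/k + (M₀ − F₁/k)·e^(−kt).
F₁/k = 0.00772/0.008619 = 0.89572 kg/m²; kt = 0.008619 × 97.2 = 0.8377, e^(−kt) = 0.4327.
M(97.2) = 0.89572 + (1.81 − 0.89572) × 0.4327 = 0.89572 + 0.3956 = 1.2913 kg/m².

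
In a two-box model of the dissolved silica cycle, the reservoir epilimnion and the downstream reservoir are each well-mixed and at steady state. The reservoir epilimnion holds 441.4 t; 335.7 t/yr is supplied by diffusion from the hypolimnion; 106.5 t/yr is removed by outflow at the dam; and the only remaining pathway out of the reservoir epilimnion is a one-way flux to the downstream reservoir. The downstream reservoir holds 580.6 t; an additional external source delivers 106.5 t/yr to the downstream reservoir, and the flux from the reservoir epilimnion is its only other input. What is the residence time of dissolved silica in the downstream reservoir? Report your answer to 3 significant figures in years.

Balance the reservoir epilimnion: ΣF_in = 335.70 t/yr.
Flux to the downstream reservoir = ΣF_in − (106.5) = 229.20 t/yr.
Total input to the downstream reservoir = 229.20 + 106.5 = 335.70 t/yr; at steady state this equals its total output.
τ = M / F = 580.6 / 335.70 = 1.730 yr.

1.73 yr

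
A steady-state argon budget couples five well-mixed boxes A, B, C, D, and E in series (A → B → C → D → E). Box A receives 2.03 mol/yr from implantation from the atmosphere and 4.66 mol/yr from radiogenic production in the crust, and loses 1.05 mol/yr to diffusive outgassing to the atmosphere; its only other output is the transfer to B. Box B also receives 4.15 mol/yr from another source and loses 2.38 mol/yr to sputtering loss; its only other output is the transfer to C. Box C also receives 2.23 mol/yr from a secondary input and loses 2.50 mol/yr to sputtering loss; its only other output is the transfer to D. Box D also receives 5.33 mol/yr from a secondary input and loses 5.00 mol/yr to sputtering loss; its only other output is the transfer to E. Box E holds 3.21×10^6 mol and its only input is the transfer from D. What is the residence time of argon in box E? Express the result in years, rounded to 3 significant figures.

430000 yr

Box A: F(A→B) = (2.03 + 4.66) − 1.05 = 5.6400 mol/yr.
Box B: F(B→C) = (5.6400 + 4.15) − 2.38 = 7.4100 mol/yr.
Box C: F(C→D) = (7.4100 + 2.23) − 2.50 = 7.1400 mol/yr.
Box D: F(D→E) = (7.1400 + 5.33) − 5.00 = 7.4700 mol/yr.
Box E throughput = its input = 7.4700 mol/yr; τ = 3.21×10^6 / 7.4700 = 429700 yr.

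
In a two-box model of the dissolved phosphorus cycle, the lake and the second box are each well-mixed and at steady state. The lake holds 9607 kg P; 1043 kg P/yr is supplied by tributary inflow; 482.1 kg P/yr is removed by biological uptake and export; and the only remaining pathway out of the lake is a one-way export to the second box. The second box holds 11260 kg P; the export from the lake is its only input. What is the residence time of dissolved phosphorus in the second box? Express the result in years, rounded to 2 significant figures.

20 yr

Balance the lake: ΣF_in = 1043.0 kg P/yr.
Export to the second box = ΣF_in − (482.1) = 560.90 kg P/yr.
At steady state the output of the second box equals its input, 560.90 kg P/yr.
τ = M / F = 11260 / 560.90 = 20.07 yr.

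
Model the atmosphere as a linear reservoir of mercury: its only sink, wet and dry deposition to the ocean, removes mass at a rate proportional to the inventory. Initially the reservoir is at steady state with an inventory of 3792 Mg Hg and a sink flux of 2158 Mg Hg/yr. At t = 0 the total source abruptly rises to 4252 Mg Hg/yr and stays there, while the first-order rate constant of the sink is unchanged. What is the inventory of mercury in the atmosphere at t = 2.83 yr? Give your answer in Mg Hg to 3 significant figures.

Residence time τ = M₀/F₀ = 1.757 yr. The eventual steady state is M_∞ = M₀·(F₁/F₀) = 3792 × 4252/2158 = 7471.5 Mg Hg.
The anomaly ΔM(t) = M(t) − M_∞ decays as ΔM₀·e^(−t/τ) with ΔM₀ = 3792 − 7471.5 = −3680 Mg Hg.
At t = 2.83 yr, e^(−t/τ) = e^(−1.611) = 0.1998, so ΔM = −735.1 Mg Hg and M = 7471.5 − 735.1 = 6736.4 Mg Hg.

6740 Mg Hg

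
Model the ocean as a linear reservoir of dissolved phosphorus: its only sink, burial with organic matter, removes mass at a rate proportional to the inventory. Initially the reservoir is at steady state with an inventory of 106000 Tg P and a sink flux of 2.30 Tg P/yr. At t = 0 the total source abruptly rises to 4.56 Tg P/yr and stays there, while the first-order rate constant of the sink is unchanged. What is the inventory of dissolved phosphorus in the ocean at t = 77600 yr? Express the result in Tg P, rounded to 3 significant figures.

191000 Tg P

τ = M₀/F₀ = 106000/2.30 = 46090 yr; rate constant k = 1/τ.
New steady state M_∞ = F₁/k = F₁·τ = 4.56 × 46090 = 210160 Tg P.
M(t) = M_∞ + (M₀ − M_∞)·e^(−t/τ); t/τ = 77600/46090 = 1.684, so e^(−t/τ) = 0.1857.
M(t) = 210160 − 104200 × 0.1857 = 190820 Tg P.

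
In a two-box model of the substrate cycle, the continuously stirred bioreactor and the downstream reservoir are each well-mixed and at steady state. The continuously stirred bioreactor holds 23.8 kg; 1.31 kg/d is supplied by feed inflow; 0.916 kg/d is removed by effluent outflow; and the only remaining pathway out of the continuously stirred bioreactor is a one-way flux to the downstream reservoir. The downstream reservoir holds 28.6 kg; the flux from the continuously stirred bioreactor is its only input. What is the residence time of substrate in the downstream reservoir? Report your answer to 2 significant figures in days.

73 d

Balance the continuously stirred bioreactor: ΣF_in = 1.3100 kg/d.
Flux to the downstream reservoir = ΣF_in − (0.916) = 0.39400 kg/d.
At steady state the output of the downstream reservoir equals its input, 0.39400 kg/d.
τ = M / F = 28.6 / 0.39400 = 72.59 d.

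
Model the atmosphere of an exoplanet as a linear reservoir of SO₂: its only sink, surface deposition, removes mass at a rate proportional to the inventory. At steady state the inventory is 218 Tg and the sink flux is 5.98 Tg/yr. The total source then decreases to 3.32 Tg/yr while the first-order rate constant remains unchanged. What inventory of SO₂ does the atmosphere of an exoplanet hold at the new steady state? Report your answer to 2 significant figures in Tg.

120 Tg

Rate constant k = F/M = 5.98 / 218 = 0.02743 yr⁻¹.
At the new steady state, source = k·M_new ⇒ M_new = 3.32 / 0.02743 = 121.0 Tg.
(Equivalently M_new = M × F_new/F_old = 218 × 3.32/5.98.)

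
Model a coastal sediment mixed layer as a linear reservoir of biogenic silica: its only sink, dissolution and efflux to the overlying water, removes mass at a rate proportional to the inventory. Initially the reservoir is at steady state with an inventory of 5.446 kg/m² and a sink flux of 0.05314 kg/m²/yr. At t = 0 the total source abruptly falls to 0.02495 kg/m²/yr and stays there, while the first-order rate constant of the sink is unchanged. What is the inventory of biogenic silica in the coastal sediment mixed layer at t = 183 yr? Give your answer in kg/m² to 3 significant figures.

3.04 kg/m²

Residence time τ = M₀/F₀ = 102.5 yr. The eventual steady state is M_∞ = M₀·(F₁/F₀) = 5.446 × 0.02495/0.05314 = 2.5570 kg/m².
The anomaly ΔM(t) = M(t) − M_∞ decays as ΔM₀·e^(−t/τ) with ΔM₀ = 5.446 − 2.5570 = 2.889 kg/m².
At t = 183 yr, e^(−t/τ) = e^(−1.786) = 0.1677, so ΔM = 0.4845 kg/m² and M = 2.5570 + 0.4845 = 3.0414 kg/m².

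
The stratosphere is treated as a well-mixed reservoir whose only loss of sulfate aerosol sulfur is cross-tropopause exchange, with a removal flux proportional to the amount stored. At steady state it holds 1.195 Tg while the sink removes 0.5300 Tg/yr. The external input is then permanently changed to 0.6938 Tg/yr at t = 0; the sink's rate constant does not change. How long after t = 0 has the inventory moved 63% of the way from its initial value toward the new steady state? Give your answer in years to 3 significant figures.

2.24 yr

τ = M₀/F₀ = 1.195/0.5300 = 2.255 yr.
The remaining gap fraction is e^(−t/τ); 63% covered ⇒ e^(−t/τ) = 0.370.
t = −τ ln(0.370) = 2.255 × 0.9943 = 2.242 yr.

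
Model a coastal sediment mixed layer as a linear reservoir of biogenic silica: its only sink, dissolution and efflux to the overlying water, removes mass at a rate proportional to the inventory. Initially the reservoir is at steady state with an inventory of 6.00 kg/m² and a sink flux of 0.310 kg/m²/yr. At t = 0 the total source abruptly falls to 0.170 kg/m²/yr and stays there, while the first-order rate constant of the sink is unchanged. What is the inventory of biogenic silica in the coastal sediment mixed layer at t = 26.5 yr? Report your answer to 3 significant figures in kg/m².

3.98 kg/m²

τ = M₀/F₀ = 6.00/0.310 = 19.35 yr; rate constant k = 1/τ.
New steady state M_∞ = F₁/k = F₁·τ = 0.170 × 19.35 = 3.2903 kg/m².
M(t) = M_∞ + (M₀ − M_∞)·e^(−t/τ); t/τ = 26.5/19.35 = 1.369, so e^(−t/τ) = 0.2543.
M(t) = 3.2903 + 2.710 × 0.2543 = 3.9794 kg/m².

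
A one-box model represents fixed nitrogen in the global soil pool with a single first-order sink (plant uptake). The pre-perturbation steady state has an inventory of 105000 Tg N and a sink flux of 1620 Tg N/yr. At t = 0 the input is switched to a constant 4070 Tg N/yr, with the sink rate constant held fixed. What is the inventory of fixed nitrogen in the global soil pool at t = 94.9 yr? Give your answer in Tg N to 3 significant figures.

227000 Tg N

The sink rate constant is k = F₀/M₀ = 1620/105000 = 0.01543 yr⁻¹.
Solving dM/dt = F₁ − kM with M(0) = M₀ gives M(t) = F₁/k + (M₀ − F₁/k)·e^(−kt).
F₁/k = 4070/0.01543 = 263800 Tg N; kt = 0.01543 × 94.9 = 1.464, e^(−kt) = 0.2313.
M(94.9) = 263800 + (105000 − 263800) × 0.2313 = 263800 − 36720 = 227070 Tg N.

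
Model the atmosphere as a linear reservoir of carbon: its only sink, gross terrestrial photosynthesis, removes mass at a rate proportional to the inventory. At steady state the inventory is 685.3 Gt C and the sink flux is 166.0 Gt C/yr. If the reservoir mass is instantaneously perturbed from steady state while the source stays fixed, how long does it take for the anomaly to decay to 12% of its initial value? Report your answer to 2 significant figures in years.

For a linear reservoir the anomaly decays as exp(−t/τ) with τ = M/F = 685.3/166.0 = 4.128 yr.
exp(−t/τ) = 0.12 ⇒ t = −τ ln(0.12) = 4.128 × 2.120 = 8.753 yr.

8.8 yr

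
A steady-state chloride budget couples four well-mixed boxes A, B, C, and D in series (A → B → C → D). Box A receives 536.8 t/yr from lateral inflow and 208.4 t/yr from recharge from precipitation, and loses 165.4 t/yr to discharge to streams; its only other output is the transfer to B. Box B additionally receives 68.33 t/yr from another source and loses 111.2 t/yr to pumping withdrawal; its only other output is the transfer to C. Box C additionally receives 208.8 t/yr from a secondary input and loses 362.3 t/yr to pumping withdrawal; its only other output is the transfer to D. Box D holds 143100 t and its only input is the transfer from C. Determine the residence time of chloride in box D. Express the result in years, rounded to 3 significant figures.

Box A: F(A→B) = (536.8 + 208.4) − 165.4 = 579.80 t/yr.
Box B: F(B→C) = (579.80 + 68.33) − 111.2 = 536.93 t/yr.
Box C: F(C→D) = (536.93 + 208.8) − 362.3 = 383.43 t/yr.
Box D throughput = its input = 383.43 t/yr; τ = 143100 / 383.43 = 373.2 yr.

373 yr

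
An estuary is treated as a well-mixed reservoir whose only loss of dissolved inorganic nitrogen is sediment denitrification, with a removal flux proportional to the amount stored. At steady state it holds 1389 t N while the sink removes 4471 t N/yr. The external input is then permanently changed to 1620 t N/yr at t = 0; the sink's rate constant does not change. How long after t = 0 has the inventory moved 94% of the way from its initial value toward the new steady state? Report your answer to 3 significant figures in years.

τ = M₀/F₀ = 1389/4471 = 0.3107 yr.
The remaining gap fraction is e^(−t/τ); 94% covered ⇒ e^(−t/τ) = 0.0600.
t = −τ ln(0.0600) = 0.3107 × 2.813 = 0.8740 yr.

0.874 yr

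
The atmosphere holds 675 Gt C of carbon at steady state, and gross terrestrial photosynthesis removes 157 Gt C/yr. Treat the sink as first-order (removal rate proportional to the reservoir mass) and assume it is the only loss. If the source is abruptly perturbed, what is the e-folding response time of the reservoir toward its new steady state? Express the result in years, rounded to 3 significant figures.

4.30 yr

For a linear reservoir the response time equals the residence time τ = M/F.
τ = 675 / 157 = 4.299 yr.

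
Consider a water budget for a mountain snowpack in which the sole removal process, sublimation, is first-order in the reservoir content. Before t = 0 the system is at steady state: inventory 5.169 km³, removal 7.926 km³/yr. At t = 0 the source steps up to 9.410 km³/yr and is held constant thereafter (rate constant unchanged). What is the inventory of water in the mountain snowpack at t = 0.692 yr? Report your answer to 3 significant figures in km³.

τ = M₀/F₀ = 5.169/7.926 = 0.6522 yr; rate constant k = 1/τ.
New steady state M_∞ = F₁/k = F₁·τ = 9.410 × 0.6522 = 6.1368 km³.
M(t) = M_∞ + (M₀ − M_∞)·e^(−t/τ); t/τ = 0.692/0.6522 = 1.061, so e^(−t/τ) = 0.3461.
M(t) = 6.1368 − 0.9678 × 0.3461 = 5.8019 km³.

5.80 km³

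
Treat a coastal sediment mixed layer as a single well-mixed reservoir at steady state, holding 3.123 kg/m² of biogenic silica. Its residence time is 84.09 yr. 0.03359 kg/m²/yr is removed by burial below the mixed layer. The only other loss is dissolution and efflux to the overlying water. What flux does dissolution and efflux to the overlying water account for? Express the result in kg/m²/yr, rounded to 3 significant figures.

0.00355 kg/m²/yr

Total removal F = M/τ = 3.123 / 84.09 = 0.03714 kg/m²/yr.
Dissolution and efflux to the overlying water = F − (0.03359) = 0.03714 − 0.03359 = 0.003549 kg/m²/yr.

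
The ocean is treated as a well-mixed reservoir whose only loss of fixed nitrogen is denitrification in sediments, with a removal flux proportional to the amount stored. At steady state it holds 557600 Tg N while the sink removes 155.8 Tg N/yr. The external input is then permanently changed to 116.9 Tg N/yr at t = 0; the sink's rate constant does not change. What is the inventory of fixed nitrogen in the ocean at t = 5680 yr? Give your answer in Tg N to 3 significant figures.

447000 Tg N

τ = M₀/F₀ = 557600/155.8 = 3579 yr; rate constant k = 1/τ.
New steady state M_∞ = F₁/k = F₁·τ = 116.9 × 3579 = 418380 Tg N.
M(t) = M_∞ + (M₀ − M_∞)·e^(−t/τ); t/τ = 5680/3579 = 1.587, so e^(−t/τ) = 0.2045.
M(t) = 418380 + 139200 × 0.2045 = 446850 Tg N.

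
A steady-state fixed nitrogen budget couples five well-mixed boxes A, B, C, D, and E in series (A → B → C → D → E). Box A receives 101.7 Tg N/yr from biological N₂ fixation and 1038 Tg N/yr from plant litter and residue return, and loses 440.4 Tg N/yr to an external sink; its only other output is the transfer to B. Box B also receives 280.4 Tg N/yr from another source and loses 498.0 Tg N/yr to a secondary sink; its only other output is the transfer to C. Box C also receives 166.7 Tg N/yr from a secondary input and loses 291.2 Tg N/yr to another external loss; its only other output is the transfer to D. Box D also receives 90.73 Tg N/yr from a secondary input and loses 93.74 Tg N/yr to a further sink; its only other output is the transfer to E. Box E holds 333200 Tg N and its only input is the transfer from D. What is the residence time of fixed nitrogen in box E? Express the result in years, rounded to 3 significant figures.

941 yr

Box A: F(A→B) = (101.7 + 1038) − 440.4 = 699.30 Tg N/yr.
Box B: F(B→C) = (699.30 + 280.4) − 498.0 = 481.70 Tg N/yr.
Box C: F(C→D) = (481.70 + 166.7) − 291.2 = 357.20 Tg N/yr.
Box D: F(D→E) = (357.20 + 90.73) − 93.74 = 354.19 Tg N/yr.
Box E throughput = its input = 354.19 Tg N/yr; τ = 333200 / 354.19 = 940.7 yr.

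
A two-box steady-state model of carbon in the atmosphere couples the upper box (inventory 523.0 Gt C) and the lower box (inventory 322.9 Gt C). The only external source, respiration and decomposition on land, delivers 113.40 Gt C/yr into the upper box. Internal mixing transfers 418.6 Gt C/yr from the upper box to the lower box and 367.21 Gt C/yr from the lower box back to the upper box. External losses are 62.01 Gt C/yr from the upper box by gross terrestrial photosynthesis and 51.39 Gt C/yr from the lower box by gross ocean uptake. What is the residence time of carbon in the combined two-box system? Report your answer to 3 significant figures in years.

7.46 yr

Treat the two boxes together as one reservoir: the mixing fluxes between them are internal recycling, so τ = ΣM / Σ(external losses).
M_total = 523.0 + 322.9 = 845.90 Gt C.
ΣF_external_out = 62.01 + 51.39 = 113.40 Gt C/yr.
τ = M_total / ΣF_ext = 845.90 / 113.40 = 7.459 yr.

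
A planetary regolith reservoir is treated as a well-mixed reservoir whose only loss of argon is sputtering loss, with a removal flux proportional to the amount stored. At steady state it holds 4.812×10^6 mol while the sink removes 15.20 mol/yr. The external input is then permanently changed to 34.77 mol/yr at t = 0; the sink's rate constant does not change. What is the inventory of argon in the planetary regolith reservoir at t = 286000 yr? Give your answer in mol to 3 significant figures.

The sink rate constant is k = F₀/M₀ = 15.20/4.812×10^6 = 3.159×10^-6 yr⁻¹.
Solving dM/dt = F₁ − kM with M(0) = M₀ gives M(t) = F₁/k + (M₀ − F₁/k)·e^(−kt).
F₁/k = 34.77/3.159×10^-6 = 1.1007×10^7 mol; kt = 3.159×10^-6 × 286000 = 0.9034, e^(−kt) = 0.4052.
M(286000) = 1.1007×10^7 + (4.812×10^6 − 1.1007×10^7) × 0.4052 = 1.1007×10^7 − 2.510×10^6 = 8.4971×10^6 mol.

8.50×10^6 mol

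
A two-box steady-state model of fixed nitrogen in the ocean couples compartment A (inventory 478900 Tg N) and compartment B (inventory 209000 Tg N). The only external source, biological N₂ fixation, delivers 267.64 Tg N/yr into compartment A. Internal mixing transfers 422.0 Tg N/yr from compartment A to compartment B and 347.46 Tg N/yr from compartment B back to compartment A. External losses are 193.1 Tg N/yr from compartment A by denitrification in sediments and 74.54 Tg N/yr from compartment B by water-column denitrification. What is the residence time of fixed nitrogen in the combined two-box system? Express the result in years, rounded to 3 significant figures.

2570 yr

For the system as a whole, the A↔B exchange is internal and contributes nothing to the throughput; only the external sinks remove mass.
M_total = 478900 + 209000 = 687900 Tg N.
ΣF_external_out = 193.1 + 74.54 = 267.64 Tg N/yr.
τ = M_total / ΣF_ext = 687900 / 267.64 = 2570 yr.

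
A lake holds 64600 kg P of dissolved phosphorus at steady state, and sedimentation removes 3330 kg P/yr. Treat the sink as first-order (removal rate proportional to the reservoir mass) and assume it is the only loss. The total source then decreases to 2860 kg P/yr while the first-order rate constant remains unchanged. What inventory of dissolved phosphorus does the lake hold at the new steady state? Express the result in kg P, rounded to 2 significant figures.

Rate constant k = F/M = 3330 / 64600 = 0.05155 yr⁻¹.
At the new steady state, source = k·M_new ⇒ M_new = 2860 / 0.05155 = 55480 kg P.
(Equivalently M_new = M × F_new/F_old = 64600 × 2860/3330.)

55000 kg P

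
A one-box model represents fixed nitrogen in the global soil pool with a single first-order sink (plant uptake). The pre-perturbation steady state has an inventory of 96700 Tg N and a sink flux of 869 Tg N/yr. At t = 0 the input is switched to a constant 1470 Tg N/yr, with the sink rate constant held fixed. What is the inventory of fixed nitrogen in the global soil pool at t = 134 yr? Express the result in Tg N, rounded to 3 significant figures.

The sink rate constant is k = F₀/M₀ = 869/96700 = 0.008987 yr⁻¹.
Solving dM/dt = F₁ − kM with M(0) = M₀ gives M(t) = F₁/k + (M₀ − F₁/k)·e^(−kt).
F₁/k = 1470/0.008987 = 163580 Tg N; kt = 0.008987 × 134 = 1.204, e^(−kt) = 0.2999.
M(134) = 163580 + (96700 − 163580) × 0.2999 = 163580 − 20060 = 143520 Tg N.

144000 Tg N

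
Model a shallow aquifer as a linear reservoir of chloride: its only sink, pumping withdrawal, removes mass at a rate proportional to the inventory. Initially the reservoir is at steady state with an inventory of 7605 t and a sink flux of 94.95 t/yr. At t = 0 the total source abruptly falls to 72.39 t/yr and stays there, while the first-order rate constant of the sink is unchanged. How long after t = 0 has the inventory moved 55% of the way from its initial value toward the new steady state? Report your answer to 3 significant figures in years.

τ = M₀/F₀ = 7605/94.95 = 80.09 yr.
The remaining gap fraction is e^(−t/τ); 55% covered ⇒ e^(−t/τ) = 0.450.
t = −τ ln(0.450) = 80.09 × 0.7985 = 63.96 yr.

64.0 yr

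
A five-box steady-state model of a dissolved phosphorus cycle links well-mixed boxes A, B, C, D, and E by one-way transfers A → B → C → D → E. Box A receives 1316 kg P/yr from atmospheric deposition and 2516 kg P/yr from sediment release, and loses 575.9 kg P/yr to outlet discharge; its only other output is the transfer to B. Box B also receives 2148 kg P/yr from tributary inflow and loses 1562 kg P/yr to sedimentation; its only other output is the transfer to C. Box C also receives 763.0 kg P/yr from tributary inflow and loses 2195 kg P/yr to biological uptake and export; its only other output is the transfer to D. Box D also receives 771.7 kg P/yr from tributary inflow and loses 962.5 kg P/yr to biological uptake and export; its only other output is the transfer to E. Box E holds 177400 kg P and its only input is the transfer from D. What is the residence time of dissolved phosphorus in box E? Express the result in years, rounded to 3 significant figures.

79.9 yr

Box A: F(A→B) = (1316 + 2516) − 575.9 = 3256.1 kg P/yr.
Box B: F(B→C) = (3256.1 + 2148) − 1562 = 3842.1 kg P/yr.
Box C: F(C→D) = (3842.1 + 763.0) − 2195 = 2410.1 kg P/yr.
Box D: F(D→E) = (2410.1 + 771.7) − 962.5 = 2219.3 kg P/yr.
Box E throughput = its input = 2219.3 kg P/yr; τ = 177400 / 2219.3 = 79.94 yr.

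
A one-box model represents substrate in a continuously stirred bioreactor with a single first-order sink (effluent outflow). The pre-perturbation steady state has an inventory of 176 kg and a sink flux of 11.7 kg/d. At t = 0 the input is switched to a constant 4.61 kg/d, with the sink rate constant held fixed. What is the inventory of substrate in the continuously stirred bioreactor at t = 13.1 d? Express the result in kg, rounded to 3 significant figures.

Residence time τ = M₀/F₀ = 15.04 d. The eventual steady state is M_∞ = M₀·(F₁/F₀) = 176 × 4.61/11.7 = 69.347 kg.
The anomaly ΔM(t) = M(t) − M_∞ decays as ΔM₀·e^(−t/τ) with ΔM₀ = 176 − 69.347 = 106.7 kg.
At t = 13.1 d, e^(−t/τ) = e^(−0.8709) = 0.4186, so ΔM = 44.64 kg and M = 69.347 + 44.64 = 113.99 kg.

114 kg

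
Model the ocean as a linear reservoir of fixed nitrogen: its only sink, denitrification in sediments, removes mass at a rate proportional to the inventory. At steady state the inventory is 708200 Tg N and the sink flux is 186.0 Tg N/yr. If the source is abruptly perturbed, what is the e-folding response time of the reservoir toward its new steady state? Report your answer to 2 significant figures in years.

3800 yr

For a linear reservoir the response time equals the residence time τ = M/F.
τ = 708200 / 186.0 = 3808 yr.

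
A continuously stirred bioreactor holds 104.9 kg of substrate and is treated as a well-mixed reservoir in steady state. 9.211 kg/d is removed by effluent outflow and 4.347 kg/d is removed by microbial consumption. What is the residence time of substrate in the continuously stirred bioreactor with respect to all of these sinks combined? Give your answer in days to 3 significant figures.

Total removal flux = 9.211 + 4.347 = 13.558 kg/d.
τ = M / ΣF_out = 104.9 / 13.558 = 7.737 d.

7.74 d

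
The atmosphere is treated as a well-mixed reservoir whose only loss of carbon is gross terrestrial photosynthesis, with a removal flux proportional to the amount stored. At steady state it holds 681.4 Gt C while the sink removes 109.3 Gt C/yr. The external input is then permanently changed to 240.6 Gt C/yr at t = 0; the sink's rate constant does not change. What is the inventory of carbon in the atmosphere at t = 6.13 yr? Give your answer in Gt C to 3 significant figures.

Residence time τ = M₀/F₀ = 6.234 yr. The eventual steady state is M_∞ = M₀·(F₁/F₀) = 681.4 × 240.6/109.3 = 1500.0 Gt C.
The anomaly ΔM(t) = M(t) − M_∞ decays as ΔM₀·e^(−t/τ) with ΔM₀ = 681.4 − 1500.0 = −818.6 Gt C.
At t = 6.13 yr, e^(−t/τ) = e^(−0.9833) = 0.3741, so ΔM = −306.2 Gt C and M = 1500.0 − 306.2 = 1193.7 Gt C.

1190 Gt C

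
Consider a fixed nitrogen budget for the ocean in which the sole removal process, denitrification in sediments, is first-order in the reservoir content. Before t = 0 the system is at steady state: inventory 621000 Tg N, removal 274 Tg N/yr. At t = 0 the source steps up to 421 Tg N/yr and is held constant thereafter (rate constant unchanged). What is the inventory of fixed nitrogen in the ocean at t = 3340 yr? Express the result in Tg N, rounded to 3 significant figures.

878000 Tg N

Residence time τ = M₀/F₀ = 2266 yr. The eventual steady state is M_∞ = M₀·(F₁/F₀) = 621000 × 421/274 = 954160 Tg N.
The anomaly ΔM(t) = M(t) − M_∞ decays as ΔM₀·e^(−t/τ) with ΔM₀ = 621000 − 954160 = −333200 Tg N.
At t = 3340 yr, e^(−t/τ) = e^(−1.474) = 0.2291, so ΔM = −76320 Tg N and M = 954160 − 76320 = 877840 Tg N.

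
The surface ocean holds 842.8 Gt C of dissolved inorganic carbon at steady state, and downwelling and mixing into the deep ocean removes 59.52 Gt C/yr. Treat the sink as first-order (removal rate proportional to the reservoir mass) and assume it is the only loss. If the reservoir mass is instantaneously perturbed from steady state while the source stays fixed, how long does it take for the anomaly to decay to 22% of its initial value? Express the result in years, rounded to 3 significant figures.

21.4 yr

For a linear reservoir the anomaly decays as exp(−t/τ) with τ = M/F = 842.8/59.52 = 14.16 yr.
exp(−t/τ) = 0.22 ⇒ t = −τ ln(0.22) = 14.16 × 1.514 = 21.44 yr.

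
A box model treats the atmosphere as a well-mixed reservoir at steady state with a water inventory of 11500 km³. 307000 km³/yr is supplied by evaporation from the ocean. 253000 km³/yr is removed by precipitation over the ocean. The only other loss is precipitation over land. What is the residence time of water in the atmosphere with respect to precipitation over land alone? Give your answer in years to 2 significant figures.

At steady state ΣF_in = ΣF_out.
ΣF_in = 307000 km³/yr.
Precipitation over land flux = ΣF_in − (253000) = 307000 − 253000 = 54000 km³/yr.
τ = M / F = 11500 / 54000 = 0.2130 yr.

0.21 yr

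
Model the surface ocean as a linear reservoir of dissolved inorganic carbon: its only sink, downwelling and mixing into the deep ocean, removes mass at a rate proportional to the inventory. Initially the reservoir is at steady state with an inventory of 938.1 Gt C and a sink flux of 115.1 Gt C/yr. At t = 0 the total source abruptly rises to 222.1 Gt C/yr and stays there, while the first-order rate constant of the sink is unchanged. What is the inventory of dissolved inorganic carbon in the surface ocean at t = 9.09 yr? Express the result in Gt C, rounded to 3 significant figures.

1520 Gt C

τ = M₀/F₀ = 938.1/115.1 = 8.150 yr; rate constant k = 1/τ.
New steady state M_∞ = F₁/k = F₁·τ = 222.1 × 8.150 = 1810.2 Gt C.
M(t) = M_∞ + (M₀ − M_∞)·e^(−t/τ); t/τ = 9.09/8.150 = 1.115, so e^(−t/τ) = 0.3278.
M(t) = 1810.2 − 872.1 × 0.3278 = 1524.3 Gt C.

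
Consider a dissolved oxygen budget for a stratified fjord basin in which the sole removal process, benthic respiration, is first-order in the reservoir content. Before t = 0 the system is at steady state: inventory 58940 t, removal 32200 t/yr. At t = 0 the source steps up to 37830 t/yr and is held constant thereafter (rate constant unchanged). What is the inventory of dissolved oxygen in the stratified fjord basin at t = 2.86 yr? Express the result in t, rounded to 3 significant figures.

67100 t

Residence time τ = M₀/F₀ = 1.830 yr. The eventual steady state is M_∞ = M₀·(F₁/F₀) = 58940 × 37830/32200 = 69245 t.
The anomaly ΔM(t) = M(t) − M_∞ decays as ΔM₀·e^(−t/τ) with ΔM₀ = 58940 − 69245 = −10310 t.
At t = 2.86 yr, e^(−t/τ) = e^(−1.562) = 0.2096, so ΔM = −2160 t and M = 69245 − 2160 = 67085 t.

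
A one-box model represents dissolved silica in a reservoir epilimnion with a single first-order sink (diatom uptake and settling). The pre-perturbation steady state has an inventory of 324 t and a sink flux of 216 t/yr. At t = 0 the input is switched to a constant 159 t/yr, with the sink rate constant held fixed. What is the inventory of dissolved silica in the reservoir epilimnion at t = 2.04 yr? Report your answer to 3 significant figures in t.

The sink rate constant is k = F₀/M₀ = 216/324 = 0.6667 yr⁻¹.
Solving dM/dt = F₁ − kM with M(0) = M₀ gives M(t) = F₁/k + (M₀ − F₁/k)·e^(−kt).
F₁/k = 159/0.6667 = 238.50 t; kt = 0.6667 × 2.04 = 1.360, e^(−kt) = 0.2567.
M(2.04) = 238.50 + (324 − 238.50) × 0.2567 = 238.50 + 21.94 = 260.44 t.

260 t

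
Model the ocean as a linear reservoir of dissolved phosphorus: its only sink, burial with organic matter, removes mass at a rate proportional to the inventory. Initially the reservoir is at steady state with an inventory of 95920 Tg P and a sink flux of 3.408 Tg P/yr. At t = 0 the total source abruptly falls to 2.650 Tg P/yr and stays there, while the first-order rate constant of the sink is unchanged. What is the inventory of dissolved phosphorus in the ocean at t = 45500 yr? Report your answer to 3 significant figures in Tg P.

78800 Tg P

Residence time τ = M₀/F₀ = 28150 yr. The eventual steady state is M_∞ = M₀·(F₁/F₀) = 95920 × 2.650/3.408 = 74586 Tg P.
The anomaly ΔM(t) = M(t) − M_∞ decays as ΔM₀·e^(−t/τ) with ΔM₀ = 95920 − 74586 = 21330 Tg P.
At t = 45500 yr, e^(−t/τ) = e^(−1.617) = 0.1986, so ΔM = 4236 Tg P and M = 74586 + 4236 = 78822 Tg P.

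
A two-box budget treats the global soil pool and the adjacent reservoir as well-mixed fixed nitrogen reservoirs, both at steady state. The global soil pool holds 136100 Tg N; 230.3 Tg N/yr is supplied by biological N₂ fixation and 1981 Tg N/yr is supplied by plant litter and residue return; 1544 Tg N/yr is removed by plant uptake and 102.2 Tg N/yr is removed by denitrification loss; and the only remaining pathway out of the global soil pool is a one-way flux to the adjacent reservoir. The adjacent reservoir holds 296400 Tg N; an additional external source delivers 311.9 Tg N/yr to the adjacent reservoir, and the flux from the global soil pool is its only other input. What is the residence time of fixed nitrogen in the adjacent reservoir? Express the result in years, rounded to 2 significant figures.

Balance the global soil pool: ΣF_in = 230.3 + 1981 = 2211.3 Tg N/yr.
Flux to the adjacent reservoir = ΣF_in − (1544 + 102.2) = 565.10 Tg N/yr.
Total input to the adjacent reservoir = 565.10 + 311.9 = 877.00 Tg N/yr; at steady state this equals its total output.
τ = M / F = 296400 / 877.00 = 338.0 yr.

340 yr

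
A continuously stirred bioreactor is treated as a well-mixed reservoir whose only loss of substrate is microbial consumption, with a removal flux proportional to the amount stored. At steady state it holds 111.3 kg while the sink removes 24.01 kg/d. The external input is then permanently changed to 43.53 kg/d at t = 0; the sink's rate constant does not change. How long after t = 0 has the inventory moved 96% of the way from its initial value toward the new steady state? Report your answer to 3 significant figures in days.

τ = M₀/F₀ = 111.3/24.01 = 4.636 d.
The remaining gap fraction is e^(−t/τ); 96% covered ⇒ e^(−t/τ) = 0.0400.
t = −τ ln(0.0400) = 4.636 × 3.219 = 14.92 d.

14.9 d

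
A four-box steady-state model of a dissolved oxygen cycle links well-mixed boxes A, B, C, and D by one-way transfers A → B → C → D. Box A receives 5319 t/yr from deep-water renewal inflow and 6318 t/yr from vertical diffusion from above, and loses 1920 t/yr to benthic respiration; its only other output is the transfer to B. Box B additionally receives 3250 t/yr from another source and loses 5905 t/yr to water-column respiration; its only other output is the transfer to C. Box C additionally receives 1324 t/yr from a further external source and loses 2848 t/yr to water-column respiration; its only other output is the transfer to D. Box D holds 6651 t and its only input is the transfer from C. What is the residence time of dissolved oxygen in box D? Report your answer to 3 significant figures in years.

1.20 yr

Box A: F(A→B) = (5319 + 6318) − 1920 = 9717.0 t/yr.
Box B: F(B→C) = (9717.0 + 3250) − 5905 = 7062.0 t/yr.
Box C: F(C→D) = (7062.0 + 1324) − 2848 = 5538.0 t/yr.
Box D throughput = its input = 5538.0 t/yr; τ = 6651 / 5538.0 = 1.201 yr.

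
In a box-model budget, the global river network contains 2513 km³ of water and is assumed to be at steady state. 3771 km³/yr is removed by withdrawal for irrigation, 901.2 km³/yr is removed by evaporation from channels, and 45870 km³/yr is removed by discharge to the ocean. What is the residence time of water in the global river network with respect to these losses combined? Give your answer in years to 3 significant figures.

Total removal = 3771 + 901.2 + 45870 = 50542 km³/yr.
τ = M / ΣF_out = 2513 / 50542 = 0.04972 yr.

0.0497 yr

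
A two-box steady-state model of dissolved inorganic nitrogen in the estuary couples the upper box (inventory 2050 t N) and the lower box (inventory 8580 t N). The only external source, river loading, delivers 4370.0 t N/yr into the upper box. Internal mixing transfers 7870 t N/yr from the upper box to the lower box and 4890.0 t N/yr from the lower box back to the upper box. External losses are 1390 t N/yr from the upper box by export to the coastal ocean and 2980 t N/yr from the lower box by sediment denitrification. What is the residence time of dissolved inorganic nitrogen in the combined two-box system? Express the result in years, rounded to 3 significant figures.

2.43 yr

Residence time in the combined system uses the total inventory and the total *external* removal — internal exchanges between the two boxes cancel.
M_total = 2050 + 8580 = 10630 t N.
ΣF_external_out = 1390 + 2980 = 4370.0 t N/yr.
τ = M_total / ΣF_ext = 10630 / 4370.0 = 2.432 yr.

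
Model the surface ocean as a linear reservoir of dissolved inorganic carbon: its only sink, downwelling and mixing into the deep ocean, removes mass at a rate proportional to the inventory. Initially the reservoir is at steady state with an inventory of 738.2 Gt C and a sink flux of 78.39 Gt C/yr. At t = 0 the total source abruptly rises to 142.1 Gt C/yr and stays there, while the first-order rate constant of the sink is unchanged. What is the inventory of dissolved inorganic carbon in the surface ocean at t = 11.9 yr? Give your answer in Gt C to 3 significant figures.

The sink rate constant is k = F₀/M₀ = 78.39/738.2 = 0.1062 yr⁻¹.
Solving dM/dt = F₁ − kM with M(0) = M₀ gives M(t) = F₁/k + (M₀ − F₁/k)·e^(−kt).
F₁/k = 142.1/0.1062 = 1338.2 Gt C; kt = 0.1062 × 11.9 = 1.264, e^(−kt) = 0.2826.
M(11.9) = 1338.2 + (738.2 − 1338.2) × 0.2826 = 1338.2 − 169.6 = 1168.6 Gt C.

1170 Gt C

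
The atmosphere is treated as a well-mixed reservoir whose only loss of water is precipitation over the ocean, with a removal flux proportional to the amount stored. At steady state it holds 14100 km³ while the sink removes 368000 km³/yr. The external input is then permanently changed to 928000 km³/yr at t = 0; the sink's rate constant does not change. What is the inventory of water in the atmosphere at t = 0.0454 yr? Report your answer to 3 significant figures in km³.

29000 km³

Residence time τ = M₀/F₀ = 0.03832 yr. The eventual steady state is M_∞ = M₀·(F₁/F₀) = 14100 × 928000/368000 = 35557 km³.
The anomaly ΔM(t) = M(t) − M_∞ decays as ΔM₀·e^(−t/τ) with ΔM₀ = 14100 − 35557 = −21460 km³.
At t = 0.0454 yr, e^(−t/τ) = e^(−1.185) = 0.3058, so ΔM = −6561 km³ and M = 35557 − 6561 = 28996 km³.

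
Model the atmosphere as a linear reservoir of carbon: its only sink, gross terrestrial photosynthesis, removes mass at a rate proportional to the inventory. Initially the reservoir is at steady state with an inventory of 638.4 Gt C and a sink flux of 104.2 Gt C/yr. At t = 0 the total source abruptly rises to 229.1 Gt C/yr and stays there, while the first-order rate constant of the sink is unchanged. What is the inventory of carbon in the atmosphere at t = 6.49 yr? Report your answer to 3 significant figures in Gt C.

1140 Gt C

Residence time τ = M₀/F₀ = 6.127 yr. The eventual steady state is M_∞ = M₀·(F₁/F₀) = 638.4 × 229.1/104.2 = 1403.6 Gt C.
The anomaly ΔM(t) = M(t) − M_∞ decays as ΔM₀·e^(−t/τ) with ΔM₀ = 638.4 − 1403.6 = −765.2 Gt C.
At t = 6.49 yr, e^(−t/τ) = e^(−1.059) = 0.3467, so ΔM = −265.3 Gt C and M = 1403.6 − 265.3 = 1138.3 Gt C.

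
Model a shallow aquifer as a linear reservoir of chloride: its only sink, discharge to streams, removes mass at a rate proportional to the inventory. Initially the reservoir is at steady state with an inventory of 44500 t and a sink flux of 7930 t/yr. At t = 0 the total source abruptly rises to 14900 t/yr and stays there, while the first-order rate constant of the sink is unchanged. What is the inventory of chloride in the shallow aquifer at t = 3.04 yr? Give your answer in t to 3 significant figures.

Residence time τ = M₀/F₀ = 5.612 yr. The eventual steady state is M_∞ = M₀·(F₁/F₀) = 44500 × 14900/7930 = 83613 t.
The anomaly ΔM(t) = M(t) − M_∞ decays as ΔM₀·e^(−t/τ) with ΔM₀ = 44500 − 83613 = −39110 t.
At t = 3.04 yr, e^(−t/τ) = e^(−0.5417) = 0.5817, so ΔM = −22750 t and M = 83613 − 22750 = 60859 t.

60900 t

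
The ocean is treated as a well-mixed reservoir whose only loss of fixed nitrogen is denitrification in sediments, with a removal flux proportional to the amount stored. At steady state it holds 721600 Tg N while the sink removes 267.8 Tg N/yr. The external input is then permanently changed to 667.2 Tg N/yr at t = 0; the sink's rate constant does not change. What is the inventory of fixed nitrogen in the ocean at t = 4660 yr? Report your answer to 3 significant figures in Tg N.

τ = M₀/F₀ = 721600/267.8 = 2695 yr; rate constant k = 1/τ.
New steady state M_∞ = F₁/k = F₁·τ = 667.2 × 2695 = 1.7978×10^6 Tg N.
M(t) = M_∞ + (M₀ − M_∞)·e^(−t/τ); t/τ = 4660/2695 = 1.729, so e^(−t/τ) = 0.1774.
M(t) = 1.7978×10^6 − 1.076×10^6 × 0.1774 = 1.6069×10^6 Tg N.

1.61×10^6 Tg N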